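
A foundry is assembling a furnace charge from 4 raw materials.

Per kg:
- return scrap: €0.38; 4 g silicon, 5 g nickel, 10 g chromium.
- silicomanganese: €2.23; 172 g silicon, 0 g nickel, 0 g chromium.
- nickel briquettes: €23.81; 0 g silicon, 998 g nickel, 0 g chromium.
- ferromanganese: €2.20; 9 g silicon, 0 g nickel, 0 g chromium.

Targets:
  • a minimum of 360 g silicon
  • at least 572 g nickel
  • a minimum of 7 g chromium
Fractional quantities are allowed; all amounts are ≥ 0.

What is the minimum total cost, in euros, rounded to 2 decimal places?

This is a linear program. Let x1 = kg of return scrap, x2 = kg of silicomanganese, x3 = kg of nickel briquettes, x4 = kg of ferromanganese.
Minimize 0.38x1 + 2.23x2 + 23.81x3 + 2.2x4 s.t.:
  4x1 + 172x2 + 9x4 ≥ 360   (silicon)
  5x1 + 998x3 ≥ 572   (nickel)
  10x1 ≥ 7   (chromium)
  x1, x2, x3, x4 ≥ 0.
At the optimum only return scrap, silicomanganese, nickel briquettes are positive (ferromanganese = 0). Binding constraints: silicon, nickel, chromium.
Solving gives x1 = 0.7, x2 = 2.077, x3 = 0.5696.
Objective = 0.38·0.7 + 2.23·2.077 + 23.81·0.5696 = 18.4599.

€18.46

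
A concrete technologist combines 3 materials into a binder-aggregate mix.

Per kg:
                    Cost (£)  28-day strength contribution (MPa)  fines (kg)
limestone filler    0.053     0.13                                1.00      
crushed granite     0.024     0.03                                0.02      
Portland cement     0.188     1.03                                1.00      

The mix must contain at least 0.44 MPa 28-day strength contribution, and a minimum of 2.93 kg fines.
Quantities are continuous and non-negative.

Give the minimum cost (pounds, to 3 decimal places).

Let x1 = kg of limestone filler, x2 = kg of crushed granite, x3 = kg of Portland cement.
min 0.053x1 + 0.024x2 + 0.188x3 s.t.:
  0.13x1 + 0.03x2 + 1.03x3 ≥ 0.44   (28-day strength contribution)
  1x1 + 0.02x2 + 1x3 ≥ 2.93   (fines)
  x1, x2, x3 ≥ 0.
The optimal basis is {limestone filler, Portland cement}; crushed granite drops out. There the 28-day strength contribution and fines constraints are tight.
Optimal quantities: limestone filler = 2.864 kg, Portland cement = 0.06567 kg.
Cost = 0.053·2.864 + 0.188·0.06567 = 0.16414.

£0.164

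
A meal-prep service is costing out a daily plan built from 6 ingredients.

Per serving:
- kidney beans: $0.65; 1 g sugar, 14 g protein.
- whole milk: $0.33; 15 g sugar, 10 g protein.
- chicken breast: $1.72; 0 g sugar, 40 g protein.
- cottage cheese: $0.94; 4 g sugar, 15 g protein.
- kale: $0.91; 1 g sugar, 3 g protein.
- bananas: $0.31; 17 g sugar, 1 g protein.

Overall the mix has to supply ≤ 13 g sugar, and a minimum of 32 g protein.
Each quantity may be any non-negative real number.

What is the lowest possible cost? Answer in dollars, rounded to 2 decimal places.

Set it up as a linear program. Let x1 = servings of kidney beans, x2 = servings of whole milk, x3 = servings of chicken breast, x4 = servings of cottage cheese, x5 = servings of kale, x6 = servings of bananas.
min 0.65x1 + 0.33x2 + 1.72x3 + 0.94x4 + 0.91x5 + 0.31x6 subject to:
  1x1 + 15x2 + 4x4 + 1x5 + 17x6 ≤ 13   (sugar)
  14x1 + 10x2 + 40x3 + 15x4 + 3x5 + 1x6 ≥ 32   (protein)
  x1, x2, x3, x4, x5, x6 ≥ 0.
At the optimum only whole milk, chicken breast are positive (kidney beans, cottage cheese, kale, bananas = 0). Binding constraints: sugar and protein.
That vertex is x2 = 0.8667, x3 = 0.5833.
Total cost: 0.33·0.8667 + 1.72·0.5833 = 1.2893.

$1.29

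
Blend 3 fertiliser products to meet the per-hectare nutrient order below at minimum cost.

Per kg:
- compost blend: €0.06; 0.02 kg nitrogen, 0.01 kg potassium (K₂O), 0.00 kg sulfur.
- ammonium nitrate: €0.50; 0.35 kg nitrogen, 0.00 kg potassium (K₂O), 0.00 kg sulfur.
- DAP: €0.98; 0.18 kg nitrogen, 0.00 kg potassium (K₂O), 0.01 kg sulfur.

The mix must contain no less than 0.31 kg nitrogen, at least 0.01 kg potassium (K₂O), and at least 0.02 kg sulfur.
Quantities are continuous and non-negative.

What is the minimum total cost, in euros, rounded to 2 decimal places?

€2.02

This is a linear program. Let x1 = kg of compost blend, x2 = kg of ammonium nitrate, x3 = kg of DAP.
Minimise 0.06x1 + 0.5x2 + 0.98x3 s.t.:
  0.02x1 + 0.35x2 + 0.18x3 ≥ 0.31   (nitrogen)
  0.01x1 ≥ 0.01   (potassium (K₂O))
  0.01x3 ≥ 0.02   (sulfur)
  x1, x2, x3 ≥ 0.
The cheapest feasible vertex uses only compost blend, DAP; ammonium nitrate is not used. The potassium (K₂O) and sulfur requirements are met with equality.
That vertex is x1 = 1, x3 = 2.
Hence cost = 0.06·1 + 0.98·2 = €2.0200.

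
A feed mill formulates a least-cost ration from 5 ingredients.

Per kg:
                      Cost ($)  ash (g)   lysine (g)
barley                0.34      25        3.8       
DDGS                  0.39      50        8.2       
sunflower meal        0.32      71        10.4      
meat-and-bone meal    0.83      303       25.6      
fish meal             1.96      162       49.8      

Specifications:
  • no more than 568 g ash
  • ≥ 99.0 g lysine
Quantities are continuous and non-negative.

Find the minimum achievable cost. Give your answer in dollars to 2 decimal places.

Set it up as a linear program. Let x1 = kg of barley, x2 = kg of DDGS, x3 = kg of sunflower meal, x4 = kg of meat-and-bone meal, x5 = kg of fish meal.
min 0.34x1 + 0.39x2 + 0.32x3 + 0.83x4 + 1.96x5 with:
  25x1 + 50x2 + 71x3 + 303x4 + 162x5 ≤ 568   (ash)
  3.8x1 + 8.2x2 + 10.4x3 + 25.6x4 + 49.8x5 ≥ 99   (lysine)
  x1, x2, x3, x4, x5 ≥ 0.
The minimum-cost mix takes nothing from barley, DDGS, meat-and-bone meal — only sunflower meal, fish meal. The ash and lysine requirements are met with equality.
Solving gives x3 = 6.617, x5 = 0.6061.
Total cost: 0.32·6.617 + 1.96·0.6061 = 3.3054.

$3.31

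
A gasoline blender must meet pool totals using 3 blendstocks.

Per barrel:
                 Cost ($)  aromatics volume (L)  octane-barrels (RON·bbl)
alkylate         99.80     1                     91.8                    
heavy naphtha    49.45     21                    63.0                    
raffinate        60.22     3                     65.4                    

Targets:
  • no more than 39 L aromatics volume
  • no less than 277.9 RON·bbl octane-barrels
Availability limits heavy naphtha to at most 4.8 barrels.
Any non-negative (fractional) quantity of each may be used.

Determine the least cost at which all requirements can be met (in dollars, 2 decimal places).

$243.48

Let x1 = barrels of alkylate, x2 = barrels of heavy naphtha, x3 = barrels of raffinate.
Minimise 99.8x1 + 49.45x2 + 60.22x3 s.t.:
  1x1 + 21x2 + 3x3 ≤ 39   (aromatics volume)
  91.8x1 + 63x2 + 65.4x3 ≥ 277.9   (octane-barrels)
  x2 ≤ 4.8
  x1, x2, x3 ≥ 0.
At the optimum only heavy naphtha, raffinate are positive (alkylate = 0). Binding constraints: aromatics volume and octane-barrels.
So heavy naphtha = 1.4496 barrels, raffinate = 2.8528 barrels.
Cost = 49.45·1.4496 + 60.22·2.8528 = 243.4783.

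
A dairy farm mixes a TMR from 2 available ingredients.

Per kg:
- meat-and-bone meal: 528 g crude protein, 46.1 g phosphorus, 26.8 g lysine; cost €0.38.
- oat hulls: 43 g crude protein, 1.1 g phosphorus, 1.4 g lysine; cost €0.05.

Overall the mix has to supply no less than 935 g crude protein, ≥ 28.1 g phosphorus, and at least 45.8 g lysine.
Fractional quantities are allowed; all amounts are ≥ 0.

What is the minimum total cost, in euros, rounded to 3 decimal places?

€0.673

Set it up as a linear program. Let x1 = kg of meat-and-bone meal, x2 = kg of oat hulls.
Minimize 0.38x1 + 0.05x2 subject to:
  528x1 + 43x2 ≥ 935   (crude protein)
  46.1x1 + 1.1x2 ≥ 28.1   (phosphorus)
  26.8x1 + 1.4x2 ≥ 45.8   (lysine)
  x1, x2 ≥ 0.
At the optimum only meat-and-bone meal is positive (oat hulls = 0). There the crude protein constraint is tight.
Optimal quantities: meat-and-bone meal = 1.771 kg.
Total cost: 0.38·1.771 = 0.67298.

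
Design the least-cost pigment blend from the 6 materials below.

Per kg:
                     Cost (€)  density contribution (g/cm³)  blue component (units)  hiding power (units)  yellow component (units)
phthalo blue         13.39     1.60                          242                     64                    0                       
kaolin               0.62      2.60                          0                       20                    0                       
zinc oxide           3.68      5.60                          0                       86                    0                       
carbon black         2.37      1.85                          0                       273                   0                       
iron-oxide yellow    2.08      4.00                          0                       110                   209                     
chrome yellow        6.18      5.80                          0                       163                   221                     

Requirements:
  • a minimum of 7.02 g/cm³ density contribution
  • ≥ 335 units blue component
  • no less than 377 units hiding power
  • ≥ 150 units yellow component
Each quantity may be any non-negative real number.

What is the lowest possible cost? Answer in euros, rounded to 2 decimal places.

Set it up as a linear program. Let x1 = kg of phthalo blue, x2 = kg of kaolin, x3 = kg of zinc oxide, x4 = kg of carbon black, x5 = kg of iron-oxide yellow, x6 = kg of chrome yellow.
min 13.39x1 + 0.62x2 + 3.68x3 + 2.37x4 + 2.08x5 + 6.18x6 subject to:
  1.6x1 + 2.6x2 + 5.6x3 + 1.85x4 + 4x5 + 5.8x6 ≥ 7.02   (density contribution)
  242x1 ≥ 335   (blue component)
  64x1 + 20x2 + 86x3 + 273x4 + 110x5 + 163x6 ≥ 377   (hiding power)
  209x5 + 221x6 ≥ 150   (yellow component)
  x1, x2, x3, x4, x5, x6 ≥ 0.
The minimum-cost mix takes nothing from zinc oxide, chrome yellow — only phthalo blue, kaolin, carbon black, iron-oxide yellow. The density contribution, blue component, hiding power, yellow component requirements are met with equality.
So phthalo blue = 1.384 kg, kaolin = 0.2089 kg, carbon black = 0.7519 kg, iron-oxide yellow = 0.7177 kg.
Objective = 13.39·1.384 + 0.62·0.2089 + 2.37·0.7519 + 2.08·0.7177 = 21.9361.

€21.94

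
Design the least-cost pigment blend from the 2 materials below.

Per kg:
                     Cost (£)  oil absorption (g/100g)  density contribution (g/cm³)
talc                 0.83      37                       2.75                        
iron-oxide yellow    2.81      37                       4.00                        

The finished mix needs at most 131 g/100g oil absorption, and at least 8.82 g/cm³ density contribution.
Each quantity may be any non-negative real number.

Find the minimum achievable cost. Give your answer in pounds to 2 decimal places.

Let x1 = kg of talc, x2 = kg of iron-oxide yellow.
Minimise 0.83x1 + 2.81x2 s.t.:
  37x1 + 37x2 ≤ 131   (oil absorption)
  2.75x1 + 4x2 ≥ 8.82   (density contribution)
  x1, x2 ≥ 0.
The minimum-cost mix takes nothing from iron-oxide yellow — only talc. Binding constraint: density contribution.
That vertex is x1 = 3.207.
Cost = 0.83·3.207 = 2.6618.

£2.66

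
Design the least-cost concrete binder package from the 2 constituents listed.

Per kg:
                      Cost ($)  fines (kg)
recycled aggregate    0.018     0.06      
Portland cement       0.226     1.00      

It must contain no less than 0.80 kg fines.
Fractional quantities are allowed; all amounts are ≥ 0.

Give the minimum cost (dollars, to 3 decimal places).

This is a linear program. Let x1 = kg of recycled aggregate, x2 = kg of Portland cement.
min 0.018x1 + 0.226x2 with:
  0.06x1 + 1x2 ≥ 0.8   (fines)
  x1, x2 ≥ 0.
The minimum-cost mix takes nothing from recycled aggregate — only Portland cement. Binding constraint: fines.
Optimal quantities: Portland cement = 0.8 kg.
Objective = 0.226·0.8 = 0.18080.

$0.181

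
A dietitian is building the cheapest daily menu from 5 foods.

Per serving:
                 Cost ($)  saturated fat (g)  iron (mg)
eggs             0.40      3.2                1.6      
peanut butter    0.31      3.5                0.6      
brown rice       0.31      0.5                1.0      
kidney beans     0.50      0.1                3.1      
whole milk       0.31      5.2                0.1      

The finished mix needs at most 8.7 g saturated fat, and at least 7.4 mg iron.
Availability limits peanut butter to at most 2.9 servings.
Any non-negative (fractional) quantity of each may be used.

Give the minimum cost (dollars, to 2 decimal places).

This is a linear program. Let x1 = servings of eggs, x2 = servings of peanut butter, x3 = servings of brown rice, x4 = servings of kidney beans, x5 = servings of whole milk.
Minimise 0.4x1 + 0.31x2 + 0.31x3 + 0.5x4 + 0.31x5 with:
  3.2x1 + 3.5x2 + 0.5x3 + 0.1x4 + 5.2x5 ≤ 8.7   (saturated fat)
  1.6x1 + 0.6x2 + 1x3 + 3.1x4 + 0.1x5 ≥ 7.4   (iron)
  x2 ≤ 2.9
  x1, x2, x3, x4, x5 ≥ 0.
The cheapest feasible vertex uses only kidney beans; eggs, peanut butter, brown rice, whole milk are not used. Binding constraint: iron.
That vertex is x4 = 2.387.
Cost = 0.5·2.387 = 1.1935.

$1.19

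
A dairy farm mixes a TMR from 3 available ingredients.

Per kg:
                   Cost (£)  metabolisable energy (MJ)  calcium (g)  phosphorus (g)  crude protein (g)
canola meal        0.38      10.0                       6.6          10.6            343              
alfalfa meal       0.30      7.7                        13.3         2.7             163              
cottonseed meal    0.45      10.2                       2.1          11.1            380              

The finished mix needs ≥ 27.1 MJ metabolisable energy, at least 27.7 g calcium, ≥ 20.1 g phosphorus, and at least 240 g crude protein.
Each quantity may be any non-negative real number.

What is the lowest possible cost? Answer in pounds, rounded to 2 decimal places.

Let x1 = kg of canola meal, x2 = kg of alfalfa meal, x3 = kg of cottonseed meal.
Minimise 0.38x1 + 0.3x2 + 0.45x3 subject to:
  10x1 + 7.7x2 + 10.2x3 ≥ 27.1   (metabolisable energy)
  6.6x1 + 13.3x2 + 2.1x3 ≥ 27.7   (calcium)
  10.6x1 + 2.7x2 + 11.1x3 ≥ 20.1   (phosphorus)
  343x1 + 163x2 + 380x3 ≥ 240   (crude protein)
  x1, x2, x3 ≥ 0.
At the optimum only canola meal, alfalfa meal are positive (cottonseed meal = 0). There the metabolisable energy and calcium constraints are tight.
So canola meal = 1.79 kg, alfalfa meal = 1.194 kg.
Total cost: 0.38·1.79 + 0.3·1.194 = 1.0384.

£1.04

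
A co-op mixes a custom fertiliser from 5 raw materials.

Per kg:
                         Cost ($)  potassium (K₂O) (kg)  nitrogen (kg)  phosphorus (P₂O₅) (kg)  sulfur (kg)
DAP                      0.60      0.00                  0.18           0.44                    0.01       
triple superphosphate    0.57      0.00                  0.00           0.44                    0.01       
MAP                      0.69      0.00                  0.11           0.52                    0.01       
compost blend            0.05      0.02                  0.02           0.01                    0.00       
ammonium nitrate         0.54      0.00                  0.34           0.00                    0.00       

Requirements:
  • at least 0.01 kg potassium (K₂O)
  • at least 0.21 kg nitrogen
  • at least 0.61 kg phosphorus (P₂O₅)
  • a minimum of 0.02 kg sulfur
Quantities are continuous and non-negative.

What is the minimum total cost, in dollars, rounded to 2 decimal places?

Treat it as an LP. Let x1 = kg of DAP, x2 = kg of triple superphosphate, x3 = kg of MAP, x4 = kg of compost blend, x5 = kg of ammonium nitrate.
min 0.6x1 + 0.57x2 + 0.69x3 + 0.05x4 + 0.54x5 subject to:
  0.02x4 ≥ 0.01   (potassium (K₂O))
  0.18x1 + 0.11x3 + 0.02x4 + 0.34x5 ≥ 0.21   (nitrogen)
  0.44x1 + 0.44x2 + 0.52x3 + 0.01x4 ≥ 0.61   (phosphorus (P₂O₅))
  0.01x1 + 0.01x2 + 0.01x3 ≥ 0.02   (sulfur)
  x1, x2, x3, x4, x5 ≥ 0.
At the optimum only DAP, triple superphosphate, compost blend are positive (MAP, ammonium nitrate = 0). The potassium (K₂O), nitrogen, sulfur requirements are met with equality.
Solving gives x1 = 1.111, x2 = 0.8889, x4 = 0.5.
Objective = 0.6·1.111 + 0.57·0.8889 + 0.05·0.5 = 1.1983.

$1.20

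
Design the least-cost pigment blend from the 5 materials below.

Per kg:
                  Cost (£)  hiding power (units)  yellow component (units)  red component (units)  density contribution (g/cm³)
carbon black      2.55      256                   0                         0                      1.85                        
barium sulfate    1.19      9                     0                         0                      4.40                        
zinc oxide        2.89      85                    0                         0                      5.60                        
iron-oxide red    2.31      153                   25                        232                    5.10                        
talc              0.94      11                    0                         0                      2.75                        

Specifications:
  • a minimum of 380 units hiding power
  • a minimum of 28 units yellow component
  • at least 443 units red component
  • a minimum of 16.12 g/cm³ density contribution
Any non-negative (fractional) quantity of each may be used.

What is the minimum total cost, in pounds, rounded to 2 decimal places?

£6.63

Treat it as an LP. Let x1 = kg of carbon black, x2 = kg of barium sulfate, x3 = kg of zinc oxide, x4 = kg of iron-oxide red, x5 = kg of talc.
Minimise 2.55x1 + 1.19x2 + 2.89x3 + 2.31x4 + 0.94x5 subject to:
  256x1 + 9x2 + 85x3 + 153x4 + 11x5 ≥ 380   (hiding power)
  25x4 ≥ 28   (yellow component)
  232x4 ≥ 443   (red component)
  1.85x1 + 4.4x2 + 5.6x3 + 5.1x4 + 2.75x5 ≥ 16.12   (density contribution)
  x1, x2, x3, x4, x5 ≥ 0.
The optimal basis is {barium sulfate, iron-oxide red}; carbon black, zinc oxide, talc drop out. The hiding power and density contribution requirements are met with equality.
Solving gives x2 = 0.84228, x4 = 2.4341.
Objective = 1.19·0.84228 + 2.31·2.4341 = 6.6251.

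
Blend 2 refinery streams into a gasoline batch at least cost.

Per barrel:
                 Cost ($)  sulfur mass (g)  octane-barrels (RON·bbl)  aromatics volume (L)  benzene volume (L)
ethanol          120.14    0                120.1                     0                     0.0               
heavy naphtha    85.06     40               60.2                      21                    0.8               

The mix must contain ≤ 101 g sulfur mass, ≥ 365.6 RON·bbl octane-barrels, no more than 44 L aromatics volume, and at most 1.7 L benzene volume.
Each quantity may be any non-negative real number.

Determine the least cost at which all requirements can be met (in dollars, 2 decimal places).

Let x1 = barrels of ethanol, x2 = barrels of heavy naphtha.
Minimize 120.14x1 + 85.06x2 subject to:
  40x2 ≤ 101   (sulfur mass)
  120.1x1 + 60.2x2 ≥ 365.6   (octane-barrels)
  21x2 ≤ 44   (aromatics volume)
  0.8x2 ≤ 1.7   (benzene volume)
  x1, x2 ≥ 0.
The cheapest feasible vertex uses only ethanol; heavy naphtha is not used. There the octane-barrels constraint is tight.
Solving gives x1 = 3.0441.
Total cost: 120.14·3.0441 = 365.7182.

$365.72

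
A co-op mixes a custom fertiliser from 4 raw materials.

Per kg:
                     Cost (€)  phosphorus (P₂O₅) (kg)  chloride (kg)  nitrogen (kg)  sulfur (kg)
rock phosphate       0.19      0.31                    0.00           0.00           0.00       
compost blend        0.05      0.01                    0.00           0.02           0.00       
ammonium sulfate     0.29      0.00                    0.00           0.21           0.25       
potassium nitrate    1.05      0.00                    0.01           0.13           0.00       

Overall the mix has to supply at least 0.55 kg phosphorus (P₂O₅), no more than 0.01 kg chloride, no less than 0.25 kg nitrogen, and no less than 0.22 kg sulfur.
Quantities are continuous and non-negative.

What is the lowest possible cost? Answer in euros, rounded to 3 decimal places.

€0.682

Let x1 = kg of rock phosphate, x2 = kg of compost blend, x3 = kg of ammonium sulfate, x4 = kg of potassium nitrate.
min 0.19x1 + 0.05x2 + 0.29x3 + 1.05x4 subject to:
  0.31x1 + 0.01x2 ≥ 0.55   (phosphorus (P₂O₅))
  0.01x4 ≤ 0.01   (chloride)
  0.02x2 + 0.21x3 + 0.13x4 ≥ 0.25   (nitrogen)
  0.25x3 ≥ 0.22   (sulfur)
  x1, x2, x3, x4 ≥ 0.
The optimal basis is {rock phosphate, ammonium sulfate}; compost blend, potassium nitrate drop out. There the phosphorus (P₂O₅) and nitrogen constraints are tight.
That vertex is x1 = 1.774, x3 = 1.19.
Total cost: 0.19·1.774 + 0.29·1.19 = 0.68216.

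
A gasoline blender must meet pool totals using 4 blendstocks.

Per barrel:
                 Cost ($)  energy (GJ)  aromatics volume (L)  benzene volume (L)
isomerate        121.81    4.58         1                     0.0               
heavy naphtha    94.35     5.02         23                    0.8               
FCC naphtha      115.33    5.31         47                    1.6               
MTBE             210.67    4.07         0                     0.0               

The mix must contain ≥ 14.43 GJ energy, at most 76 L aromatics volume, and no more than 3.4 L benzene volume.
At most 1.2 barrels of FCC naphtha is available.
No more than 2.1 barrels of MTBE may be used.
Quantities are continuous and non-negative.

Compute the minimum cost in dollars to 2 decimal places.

Set it up as a linear program. Let x1 = barrels of isomerate, x2 = barrels of heavy naphtha, x3 = barrels of FCC naphtha, x4 = barrels of MTBE.
Minimise 121.81x1 + 94.35x2 + 115.33x3 + 210.67x4 s.t.:
  4.58x1 + 5.02x2 + 5.31x3 + 4.07x4 ≥ 14.43   (energy)
  1x1 + 23x2 + 47x3 ≤ 76   (aromatics volume)
  0.8x2 + 1.6x3 ≤ 3.4   (benzene volume)
  x3 ≤ 1.2
  x4 ≤ 2.1
  x1, x2, x3, x4 ≥ 0.
The optimal basis is {heavy naphtha}; isomerate, FCC naphtha, MTBE drop out. Binding constraint: energy.
Solving gives x2 = 2.8745.
Objective = 94.35·2.8745 = 271.2091.

$271.21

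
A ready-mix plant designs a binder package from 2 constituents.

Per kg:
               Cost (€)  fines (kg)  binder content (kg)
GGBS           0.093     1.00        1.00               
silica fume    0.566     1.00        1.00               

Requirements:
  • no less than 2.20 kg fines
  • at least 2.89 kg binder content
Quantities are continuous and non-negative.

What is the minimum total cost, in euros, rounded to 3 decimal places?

€0.269

Treat it as an LP. Let x1 = kg of GGBS, x2 = kg of silica fume.
min 0.093x1 + 0.566x2 with:
  1x1 + 1x2 ≥ 2.2   (fines)
  1x1 + 1x2 ≥ 2.89   (binder content)
  x1, x2 ≥ 0.
The optimal basis is {GGBS}; silica fume drops out. The binder content requirement is met with equality.
That vertex is x1 = 2.89.
Total cost: 0.093·2.89 = 0.26877.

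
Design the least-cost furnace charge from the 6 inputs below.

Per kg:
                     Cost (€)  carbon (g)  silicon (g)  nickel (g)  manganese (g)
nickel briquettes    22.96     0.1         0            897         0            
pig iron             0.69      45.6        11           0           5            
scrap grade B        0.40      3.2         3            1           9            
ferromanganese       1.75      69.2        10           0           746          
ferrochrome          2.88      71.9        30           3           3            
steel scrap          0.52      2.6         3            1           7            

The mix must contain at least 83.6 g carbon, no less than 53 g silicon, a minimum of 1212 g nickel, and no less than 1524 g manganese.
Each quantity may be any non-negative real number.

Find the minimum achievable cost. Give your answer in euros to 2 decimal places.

Treat it as an LP. Let x1 = kg of nickel briquettes, x2 = kg of pig iron, x3 = kg of scrap grade B, x4 = kg of ferromanganese, x5 = kg of ferrochrome, x6 = kg of steel scrap.
Minimize 22.96x1 + 0.69x2 + 0.4x3 + 1.75x4 + 2.88x5 + 0.52x6 s.t.:
  0.1x1 + 45.6x2 + 3.2x3 + 69.2x4 + 71.9x5 + 2.6x6 ≥ 83.6   (carbon)
  11x2 + 3x3 + 10x4 + 30x5 + 3x6 ≥ 53   (silicon)
  897x1 + 1x3 + 3x5 + 1x6 ≥ 1212   (nickel)
  5x2 + 9x3 + 746x4 + 3x5 + 7x6 ≥ 1524   (manganese)
  x1, x2, x3, x4, x5, x6 ≥ 0.
At the optimum only nickel briquettes, pig iron, ferromanganese are positive (scrap grade B, ferrochrome, steel scrap = 0). There the silicon, nickel, manganese constraints are tight.
So nickel briquettes = 1.3512 kg, pig iron = 2.9792 kg, ferromanganese = 2.0229 kg.
Hence cost = 22.96·1.3512 + 0.69·2.9792 + 1.75·2.0229 = €36.6193.

€36.62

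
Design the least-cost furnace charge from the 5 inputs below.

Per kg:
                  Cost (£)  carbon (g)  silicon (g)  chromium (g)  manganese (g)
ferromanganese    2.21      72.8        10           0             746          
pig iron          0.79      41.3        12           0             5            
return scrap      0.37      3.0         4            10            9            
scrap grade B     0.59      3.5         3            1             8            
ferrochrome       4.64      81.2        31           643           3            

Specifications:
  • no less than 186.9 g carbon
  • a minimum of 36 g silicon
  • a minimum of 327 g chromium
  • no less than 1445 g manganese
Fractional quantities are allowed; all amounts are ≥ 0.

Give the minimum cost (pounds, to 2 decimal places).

Let x1 = kg of ferromanganese, x2 = kg of pig iron, x3 = kg of return scrap, x4 = kg of scrap grade B, x5 = kg of ferrochrome.
min 2.21x1 + 0.79x2 + 0.37x3 + 0.59x4 + 4.64x5 with:
  72.8x1 + 41.3x2 + 3x3 + 3.5x4 + 81.2x5 ≥ 186.9   (carbon)
  10x1 + 12x2 + 4x3 + 3x4 + 31x5 ≥ 36   (silicon)
  10x3 + 1x4 + 643x5 ≥ 327   (chromium)
  746x1 + 5x2 + 9x3 + 8x4 + 3x5 ≥ 1445   (manganese)
  x1, x2, x3, x4, x5 ≥ 0.
The cheapest feasible vertex uses only ferromanganese, pig iron, ferrochrome; return scrap, scrap grade B are not used. There the carbon, chromium, manganese constraints are tight.
So ferromanganese = 1.934 kg, pig iron = 0.1162 kg, ferrochrome = 0.5086 kg.
Hence cost = 2.21·1.934 + 0.79·0.1162 + 4.64·0.5086 = £6.7258.

£6.73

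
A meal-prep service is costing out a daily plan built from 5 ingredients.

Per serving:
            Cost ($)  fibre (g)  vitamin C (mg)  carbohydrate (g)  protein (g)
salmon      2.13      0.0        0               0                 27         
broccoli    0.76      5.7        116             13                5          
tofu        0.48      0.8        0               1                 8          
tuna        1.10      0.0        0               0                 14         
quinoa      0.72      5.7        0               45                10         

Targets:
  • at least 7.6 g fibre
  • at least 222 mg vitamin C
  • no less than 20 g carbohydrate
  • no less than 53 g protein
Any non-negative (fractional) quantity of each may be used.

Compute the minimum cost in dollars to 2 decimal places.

$4.06

Let x1 = servings of salmon, x2 = servings of broccoli, x3 = servings of tofu, x4 = servings of tuna, x5 = servings of quinoa.
Minimise 2.13x1 + 0.76x2 + 0.48x3 + 1.1x4 + 0.72x5 subject to:
  5.7x2 + 0.8x3 + 5.7x5 ≥ 7.6   (fibre)
  116x2 ≥ 222   (vitamin C)
  13x2 + 1x3 + 45x5 ≥ 20   (carbohydrate)
  27x1 + 5x2 + 8x3 + 14x4 + 10x5 ≥ 53   (protein)
  x1, x2, x3, x4, x5 ≥ 0.
At the optimum only broccoli, tofu are positive (salmon, tuna, quinoa = 0). Binding constraints: vitamin C and protein.
That vertex is x2 = 1.914, x3 = 5.429.
Cost = 0.76·1.914 + 0.48·5.429 = 4.0606.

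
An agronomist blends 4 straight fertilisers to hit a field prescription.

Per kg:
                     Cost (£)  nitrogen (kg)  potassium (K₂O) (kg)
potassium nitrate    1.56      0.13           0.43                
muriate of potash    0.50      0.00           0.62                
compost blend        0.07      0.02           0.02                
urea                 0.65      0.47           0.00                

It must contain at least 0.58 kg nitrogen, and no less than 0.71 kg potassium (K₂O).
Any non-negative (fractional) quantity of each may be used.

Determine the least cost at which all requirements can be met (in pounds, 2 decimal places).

This is a linear program. Let x1 = kg of potassium nitrate, x2 = kg of muriate of potash, x3 = kg of compost blend, x4 = kg of urea.
Minimise 1.56x1 + 0.5x2 + 0.07x3 + 0.65x4 s.t.:
  0.13x1 + 0.02x3 + 0.47x4 ≥ 0.58   (nitrogen)
  0.43x1 + 0.62x2 + 0.02x3 ≥ 0.71   (potassium (K₂O))
  x1, x2, x3, x4 ≥ 0.
The minimum-cost mix takes nothing from potassium nitrate, compost blend — only muriate of potash, urea. The nitrogen and potassium (K₂O) requirements are met with equality.
That vertex is x2 = 1.145, x4 = 1.234.
Total cost: 0.5·1.145 + 0.65·1.234 = 1.3746.

£1.37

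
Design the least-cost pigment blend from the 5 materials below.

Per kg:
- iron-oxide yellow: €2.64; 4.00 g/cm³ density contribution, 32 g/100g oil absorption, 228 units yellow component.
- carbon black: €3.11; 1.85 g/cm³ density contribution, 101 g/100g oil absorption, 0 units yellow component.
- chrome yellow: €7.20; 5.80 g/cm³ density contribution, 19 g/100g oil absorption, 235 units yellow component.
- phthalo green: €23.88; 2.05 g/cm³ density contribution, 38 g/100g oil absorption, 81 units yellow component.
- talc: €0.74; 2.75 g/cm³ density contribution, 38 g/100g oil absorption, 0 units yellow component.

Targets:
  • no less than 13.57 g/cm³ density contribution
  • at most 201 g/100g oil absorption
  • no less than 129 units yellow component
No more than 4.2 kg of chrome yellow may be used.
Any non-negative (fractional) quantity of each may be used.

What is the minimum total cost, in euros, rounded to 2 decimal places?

Set it up as a linear program. Let x1 = kg of iron-oxide yellow, x2 = kg of carbon black, x3 = kg of chrome yellow, x4 = kg of phthalo green, x5 = kg of talc.
min 2.64x1 + 3.11x2 + 7.2x3 + 23.88x4 + 0.74x5 subject to:
  4x1 + 1.85x2 + 5.8x3 + 2.05x4 + 2.75x5 ≥ 13.57   (density contribution)
  32x1 + 101x2 + 19x3 + 38x4 + 38x5 ≤ 201   (oil absorption)
  228x1 + 235x3 + 81x4 ≥ 129   (yellow component)
  x3 ≤ 4.2
  x1, x2, x3, x4, x5 ≥ 0.
The optimal basis is {iron-oxide yellow, talc}; carbon black, chrome yellow, phthalo green drop out. Binding constraints: density contribution and yellow component.
Solving gives x1 = 0.5658, x5 = 4.112.
Objective = 2.64·0.5658 + 0.74·4.112 = 4.5366.

€4.54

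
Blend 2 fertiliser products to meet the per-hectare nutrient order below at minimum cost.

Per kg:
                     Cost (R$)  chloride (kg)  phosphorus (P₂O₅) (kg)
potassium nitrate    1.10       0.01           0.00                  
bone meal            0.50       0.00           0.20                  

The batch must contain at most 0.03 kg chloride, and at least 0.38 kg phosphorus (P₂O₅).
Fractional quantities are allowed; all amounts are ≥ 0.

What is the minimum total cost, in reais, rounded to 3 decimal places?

R$0.950

This is a linear program. Let x1 = kg of potassium nitrate, x2 = kg of bone meal.
Minimize 1.1x1 + 0.5x2 subject to:
  0.01x1 ≤ 0.03   (chloride)
  0.2x2 ≥ 0.38   (phosphorus (P₂O₅))
  x1, x2 ≥ 0.
The cheapest feasible vertex uses only bone meal; potassium nitrate is not used. There the phosphorus (P₂O₅) constraint is tight.
That vertex is x2 = 1.9.
Total cost: 0.5·1.9 = 0.95000.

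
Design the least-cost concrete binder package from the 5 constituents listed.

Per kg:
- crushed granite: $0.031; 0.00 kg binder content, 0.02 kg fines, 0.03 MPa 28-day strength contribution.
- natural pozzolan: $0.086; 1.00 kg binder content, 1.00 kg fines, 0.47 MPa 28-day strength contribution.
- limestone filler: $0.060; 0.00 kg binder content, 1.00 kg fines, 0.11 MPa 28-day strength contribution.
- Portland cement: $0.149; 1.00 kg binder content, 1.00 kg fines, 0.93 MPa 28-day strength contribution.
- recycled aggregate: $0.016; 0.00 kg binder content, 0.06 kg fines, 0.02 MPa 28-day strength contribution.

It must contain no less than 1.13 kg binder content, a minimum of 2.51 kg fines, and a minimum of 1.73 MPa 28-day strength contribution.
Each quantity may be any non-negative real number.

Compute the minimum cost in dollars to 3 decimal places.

$0.291

Treat it as an LP. Let x1 = kg of crushed granite, x2 = kg of natural pozzolan, x3 = kg of limestone filler, x4 = kg of Portland cement, x5 = kg of recycled aggregate.
Minimise 0.031x1 + 0.086x2 + 0.06x3 + 0.149x4 + 0.016x5 s.t.:
  1x2 + 1x4 ≥ 1.13   (binder content)
  0.02x1 + 1x2 + 1x3 + 1x4 + 0.06x5 ≥ 2.51   (fines)
  0.03x1 + 0.47x2 + 0.11x3 + 0.93x4 + 0.02x5 ≥ 1.73   (28-day strength contribution)
  x1, x2, x3, x4, x5 ≥ 0.
The minimum-cost mix takes nothing from crushed granite, limestone filler, recycled aggregate — only natural pozzolan, Portland cement. Binding constraints: fines and 28-day strength contribution.
So natural pozzolan = 1.314 kg, Portland cement = 1.196 kg.
Hence cost = 0.086·1.314 + 0.149·1.196 = $0.29121.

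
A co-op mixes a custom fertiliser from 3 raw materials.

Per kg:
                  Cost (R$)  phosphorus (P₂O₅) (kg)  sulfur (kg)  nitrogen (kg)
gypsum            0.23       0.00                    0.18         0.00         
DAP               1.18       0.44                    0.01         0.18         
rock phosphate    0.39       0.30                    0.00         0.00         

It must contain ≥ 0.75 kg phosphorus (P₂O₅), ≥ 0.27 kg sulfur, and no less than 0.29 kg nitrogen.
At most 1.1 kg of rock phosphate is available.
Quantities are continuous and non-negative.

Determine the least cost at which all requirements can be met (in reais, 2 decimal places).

R$2.28

Set it up as a linear program. Let x1 = kg of gypsum, x2 = kg of DAP, x3 = kg of rock phosphate.
min 0.23x1 + 1.18x2 + 0.39x3 with:
  0.44x2 + 0.3x3 ≥ 0.75   (phosphorus (P₂O₅))
  0.18x1 + 0.01x2 ≥ 0.27   (sulfur)
  0.18x2 ≥ 0.29   (nitrogen)
  x3 ≤ 1.1
  x1, x2, x3 ≥ 0.
The optimal mix uses every input. The phosphorus (P₂O₅), sulfur, nitrogen requirements are met with equality.
Optimal quantities: gypsum = 1.41 kg, DAP = 1.611 kg, rock phosphate = 0.137 kg.
Total cost: 0.23·1.41 + 1.18·1.611 + 0.39·0.137 = 2.2787.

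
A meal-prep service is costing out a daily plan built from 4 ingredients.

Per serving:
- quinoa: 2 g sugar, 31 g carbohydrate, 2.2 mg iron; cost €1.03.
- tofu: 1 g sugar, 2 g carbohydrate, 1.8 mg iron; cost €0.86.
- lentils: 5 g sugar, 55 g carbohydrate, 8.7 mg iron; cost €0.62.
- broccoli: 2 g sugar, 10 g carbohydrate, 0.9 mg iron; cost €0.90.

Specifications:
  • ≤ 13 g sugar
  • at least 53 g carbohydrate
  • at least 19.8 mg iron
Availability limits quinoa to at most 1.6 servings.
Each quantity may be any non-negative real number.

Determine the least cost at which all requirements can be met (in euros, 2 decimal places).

Set it up as a linear program. Let x1 = servings of quinoa, x2 = servings of tofu, x3 = servings of lentils, x4 = servings of broccoli.
min 1.03x1 + 0.86x2 + 0.62x3 + 0.9x4 s.t.:
  2x1 + 1x2 + 5x3 + 2x4 ≤ 13   (sugar)
  31x1 + 2x2 + 55x3 + 10x4 ≥ 53   (carbohydrate)
  2.2x1 + 1.8x2 + 8.7x3 + 0.9x4 ≥ 19.8   (iron)
  x1 ≤ 1.6
  x1, x2, x3, x4 ≥ 0.
The optimal basis is {lentils}; quinoa, tofu, broccoli drop out. There the iron constraint is tight.
So lentils = 2.276 servings.
Total cost: 0.62·2.276 = 1.4111.

€1.41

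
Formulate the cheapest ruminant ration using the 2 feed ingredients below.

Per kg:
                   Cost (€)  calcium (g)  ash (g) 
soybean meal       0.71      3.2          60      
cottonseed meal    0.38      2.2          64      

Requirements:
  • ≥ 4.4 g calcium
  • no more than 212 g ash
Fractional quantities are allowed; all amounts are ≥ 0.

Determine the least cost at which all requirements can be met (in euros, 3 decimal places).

€0.760

Treat it as an LP. Let x1 = kg of soybean meal, x2 = kg of cottonseed meal.
min 0.71x1 + 0.38x2 s.t.:
  3.2x1 + 2.2x2 ≥ 4.4   (calcium)
  60x1 + 64x2 ≤ 212   (ash)
  x1, x2 ≥ 0.
The minimum-cost mix takes nothing from soybean meal — only cottonseed meal. There the calcium constraint is tight.
Solving gives x2 = 2.
Objective = 0.38·2 = 0.76000.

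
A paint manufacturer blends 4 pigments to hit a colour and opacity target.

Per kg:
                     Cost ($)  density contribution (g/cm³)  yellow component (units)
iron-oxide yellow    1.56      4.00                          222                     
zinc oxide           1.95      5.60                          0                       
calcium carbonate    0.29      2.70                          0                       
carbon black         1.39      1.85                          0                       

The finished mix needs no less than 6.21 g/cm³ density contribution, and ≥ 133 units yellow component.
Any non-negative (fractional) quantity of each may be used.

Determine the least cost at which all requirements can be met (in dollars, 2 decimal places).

Treat it as an LP. Let x1 = kg of iron-oxide yellow, x2 = kg of zinc oxide, x3 = kg of calcium carbonate, x4 = kg of carbon black.
Minimise 1.56x1 + 1.95x2 + 0.29x3 + 1.39x4 s.t.:
  4x1 + 5.6x2 + 2.7x3 + 1.85x4 ≥ 6.21   (density contribution)
  222x1 ≥ 133   (yellow component)
  x1, x2, x3, x4 ≥ 0.
The optimal basis is {iron-oxide yellow, calcium carbonate}; zinc oxide, carbon black drop out. Binding constraints: density contribution and yellow component.
That vertex is x1 = 0.5991, x3 = 1.412.
Cost = 1.56·0.5991 + 0.29·1.412 = 1.3441.

$1.34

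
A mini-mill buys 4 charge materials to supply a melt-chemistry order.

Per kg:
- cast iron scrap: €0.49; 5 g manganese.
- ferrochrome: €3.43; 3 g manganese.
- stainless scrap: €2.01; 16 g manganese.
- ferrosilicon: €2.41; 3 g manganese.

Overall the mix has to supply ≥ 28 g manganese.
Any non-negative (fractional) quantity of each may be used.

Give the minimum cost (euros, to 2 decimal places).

Let x1 = kg of cast iron scrap, x2 = kg of ferrochrome, x3 = kg of stainless scrap, x4 = kg of ferrosilicon.
min 0.49x1 + 3.43x2 + 2.01x3 + 2.41x4 with:
  5x1 + 3x2 + 16x3 + 3x4 ≥ 28   (manganese)
  x1, x2, x3, x4 ≥ 0.
The minimum-cost mix takes nothing from ferrochrome, stainless scrap, ferrosilicon — only cast iron scrap. The manganese requirement is met with equality.
So cast iron scrap = 5.6 kg.
Objective = 0.49·5.6 = 2.7440.

€2.74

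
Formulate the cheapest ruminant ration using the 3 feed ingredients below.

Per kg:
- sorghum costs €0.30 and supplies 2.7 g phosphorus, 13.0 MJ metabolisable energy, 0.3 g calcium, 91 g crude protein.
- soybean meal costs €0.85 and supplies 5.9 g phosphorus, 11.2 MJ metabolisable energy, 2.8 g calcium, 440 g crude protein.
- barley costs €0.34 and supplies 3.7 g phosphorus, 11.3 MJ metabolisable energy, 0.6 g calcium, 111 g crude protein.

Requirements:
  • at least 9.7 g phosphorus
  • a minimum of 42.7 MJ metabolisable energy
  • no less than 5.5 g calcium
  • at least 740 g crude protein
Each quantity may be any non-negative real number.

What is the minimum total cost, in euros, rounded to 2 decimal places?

€2.04

Let x1 = kg of sorghum, x2 = kg of soybean meal, x3 = kg of barley.
min 0.3x1 + 0.85x2 + 0.34x3 with:
  2.7x1 + 5.9x2 + 3.7x3 ≥ 9.7   (phosphorus)
  13x1 + 11.2x2 + 11.3x3 ≥ 42.7   (metabolisable energy)
  0.3x1 + 2.8x2 + 0.6x3 ≥ 5.5   (calcium)
  91x1 + 440x2 + 111x3 ≥ 740   (crude protein)
  x1, x2, x3 ≥ 0.
The cheapest feasible vertex uses only sorghum, soybean meal; barley is not used. There the metabolisable energy and calcium constraints are tight.
Solving gives x1 = 1.754, x2 = 1.776.
Hence cost = 0.3·1.754 + 0.85·1.776 = €2.0358.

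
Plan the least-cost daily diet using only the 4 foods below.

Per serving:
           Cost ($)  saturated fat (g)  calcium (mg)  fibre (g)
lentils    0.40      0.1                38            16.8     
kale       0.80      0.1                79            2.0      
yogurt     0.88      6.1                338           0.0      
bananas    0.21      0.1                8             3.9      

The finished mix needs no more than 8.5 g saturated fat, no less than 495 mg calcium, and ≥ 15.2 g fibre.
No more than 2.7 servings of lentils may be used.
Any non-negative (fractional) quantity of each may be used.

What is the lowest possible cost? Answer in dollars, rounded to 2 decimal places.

$1.56

Let x1 = servings of lentils, x2 = servings of kale, x3 = servings of yogurt, x4 = servings of bananas.
Minimize 0.4x1 + 0.8x2 + 0.88x3 + 0.21x4 s.t.:
  0.1x1 + 0.1x2 + 6.1x3 + 0.1x4 ≤ 8.5   (saturated fat)
  38x1 + 79x2 + 338x3 + 8x4 ≥ 495   (calcium)
  16.8x1 + 2x2 + 3.9x4 ≥ 15.2   (fibre)
  x1 ≤ 2.7
  x1, x2, x3, x4 ≥ 0.
The cheapest feasible vertex uses only lentils, yogurt; kale, bananas are not used. There the calcium and fibre constraints are tight.
So lentils = 0.9048 servings, yogurt = 1.363 servings.
Total cost: 0.4·0.9048 + 0.88·1.363 = 1.5614.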